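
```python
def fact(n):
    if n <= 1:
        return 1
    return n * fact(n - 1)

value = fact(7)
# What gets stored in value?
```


fact(7)
= 7 * fact(6)
= 7 * 6 * fact(5)
= 7 * 6 * 5 * fact(4)
= 7 * 6 * 5 * 4 * fact(3)
= 7 * 6 * 5 * 4 * 3 * fact(2)
= 7 * 6 * 5 * 4 * 3 * 2 * fact(1)
= 7 * 6 * 5 * 4 * 3 * 2 * 1
= 5040


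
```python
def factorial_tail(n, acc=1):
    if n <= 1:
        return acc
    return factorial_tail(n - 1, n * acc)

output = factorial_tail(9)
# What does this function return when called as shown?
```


factorial_tail(9, 1)
= factorial_tail(8, 9 * 1) = factorial_tail(8, 9)
= factorial_tail(7, 8 * 9) = factorial_tail(7, 72)
= factorial_tail(6, 7 * 72) = factorial_tail(6, 504)
= factorial_tail(5, 6 * 504) = factorial_tail(5, 3024)
= factorial_tail(4, 5 * 3024) = factorial_tail(4, 15120)
= factorial_tail(3, 4 * 15120) = factorial_tail(3, 60480)
= factorial_tail(2, 3 * 60480) = factorial_tail(2, 181440)
= factorial_tail(1, 2 * 181440) = factorial_tail(1, 362880)
n <= 1, return acc = 362880


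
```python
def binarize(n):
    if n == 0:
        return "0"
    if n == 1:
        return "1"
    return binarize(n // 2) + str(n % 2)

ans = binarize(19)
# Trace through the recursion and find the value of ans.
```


binarize(19)
= binarize(9) + "1"
= binarize(4) + "1" + "1"
= binarize(2) + "0" + "1" + "1"
= binarize(1) + "0" + "0" + "1" + "1"
= "1" + "0" + "0" + "1" + "1"
= "10011"


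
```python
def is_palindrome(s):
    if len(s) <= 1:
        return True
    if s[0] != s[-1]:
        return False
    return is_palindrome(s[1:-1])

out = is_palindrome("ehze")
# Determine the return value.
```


is_palindrome("ehze")
"ehze": s[0]='e' == s[-1]='e' -> is_palindrome("hz")
"hz": s[0]='h' != s[-1]='z' -> False
= False


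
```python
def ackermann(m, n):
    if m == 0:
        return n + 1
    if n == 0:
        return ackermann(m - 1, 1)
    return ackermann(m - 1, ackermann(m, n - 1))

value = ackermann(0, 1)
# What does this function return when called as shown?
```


ackermann(0, 1)
m == 0: return 1 + 1 = 2
= 2


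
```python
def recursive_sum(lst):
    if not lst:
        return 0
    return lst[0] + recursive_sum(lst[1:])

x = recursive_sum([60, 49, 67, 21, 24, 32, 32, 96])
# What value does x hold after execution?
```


recursive_sum([60, 49, 67, 21, 24, 32, 32, 96])
= 60 + recursive_sum([49, 67, 21, 24, 32, 32, 96])
= 60 + 49 + recursive_sum([67, 21, 24, 32, 32, 96])
= 60 + 49 + 67 + recursive_sum([21, 24, 32, 32, 96])
= 60 + 49 + 67 + 21 + recursive_sum([24, 32, 32, 96])
= 60 + 49 + 67 + 21 + 24 + recursive_sum([32, 32, 96])
= 60 + 49 + 67 + 21 + 24 + 32 + recursive_sum([32, 96])
= 60 + 49 + 67 + 21 + 24 + 32 + 32 + recursive_sum([96])
= 60 + 49 + 67 + 21 + 24 + 32 + 32 + 96 + recursive_sum([])
= 60 + 49 + 67 + 21 + 24 + 32 + 32 + 96 + 0
= 381


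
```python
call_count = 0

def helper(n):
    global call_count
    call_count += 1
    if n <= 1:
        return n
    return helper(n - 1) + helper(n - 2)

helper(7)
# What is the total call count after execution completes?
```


helper(7) calls helper(6) and helper(5); each non-base call branches into two more.
Let C(k) = total number of calls made by helper(k), including the call to helper(k) itself.
Base cases: C(0) = 1, C(1) = 1
Recurrence: C(k) = 1 + C(k-1) + C(k-2)
  C(2) = 1 + C(1) + C(0) = 1 + 1 + 1 = 3
  C(3) = 1 + C(2) + C(1) = 1 + 3 + 1 = 5
  C(4) = 1 + C(3) + C(2) = 1 + 5 + 3 = 9
  C(5) = 1 + C(4) + C(3) = 1 + 9 + 5 = 15
  C(6) = 1 + C(5) + C(4) = 1 + 15 + 9 = 25
  C(7) = 1 + C(6) + C(5) = 1 + 25 + 15 = 41
Total calls = C(7) = 41


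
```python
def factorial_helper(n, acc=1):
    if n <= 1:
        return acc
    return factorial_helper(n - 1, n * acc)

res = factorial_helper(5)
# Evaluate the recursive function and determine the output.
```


factorial_helper(5, 1)
= factorial_helper(4, 5 * 1) = factorial_helper(4, 5)
= factorial_helper(3, 4 * 5) = factorial_helper(3, 20)
= factorial_helper(2, 3 * 20) = factorial_helper(2, 60)
= factorial_helper(1, 2 * 60) = factorial_helper(1, 120)
n <= 1, return acc = 120


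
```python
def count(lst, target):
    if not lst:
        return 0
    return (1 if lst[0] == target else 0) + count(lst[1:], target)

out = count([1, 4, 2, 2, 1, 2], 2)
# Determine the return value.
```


count([1, 4, 2, 2, 1, 2], 2)
lst[0]=1 != 2: 0 + count([4, 2, 2, 1, 2], 2)
lst[0]=4 != 2: 0 + count([2, 2, 1, 2], 2)
lst[0]=2 == 2: 1 + count([2, 1, 2], 2)
lst[0]=2 == 2: 1 + count([1, 2], 2)
lst[0]=1 != 2: 0 + count([2], 2)
lst[0]=2 == 2: 1 + count([], 2)
= 3


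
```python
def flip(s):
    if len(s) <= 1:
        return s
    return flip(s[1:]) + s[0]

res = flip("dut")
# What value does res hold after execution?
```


flip("dut")
= flip("ut") + "d"
= flip("t") + "u" + "d"
= "t" + "u" + "d"
= "tud"


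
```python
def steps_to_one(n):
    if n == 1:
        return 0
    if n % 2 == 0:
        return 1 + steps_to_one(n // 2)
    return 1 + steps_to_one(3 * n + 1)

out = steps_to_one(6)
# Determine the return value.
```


steps_to_one(6)
6 is even -> steps_to_one(3)
3 is odd -> 3*3+1 = 10 -> steps_to_one(10)
10 is even -> steps_to_one(5)
5 is odd -> 3*5+1 = 16 -> steps_to_one(16)
16 is even -> steps_to_one(8)
8 is even -> steps_to_one(4)
4 is even -> steps_to_one(2)
2 is even -> steps_to_one(1)
Reached 1 after 8 steps
= 8


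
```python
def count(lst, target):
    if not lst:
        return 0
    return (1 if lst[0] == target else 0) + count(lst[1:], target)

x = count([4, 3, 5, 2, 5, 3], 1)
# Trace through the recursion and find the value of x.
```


count([4, 3, 5, 2, 5, 3], 1)
lst[0]=4 != 1: 0 + count([3, 5, 2, 5, 3], 1)
lst[0]=3 != 1: 0 + count([5, 2, 5, 3], 1)
lst[0]=5 != 1: 0 + count([2, 5, 3], 1)
lst[0]=2 != 1: 0 + count([5, 3], 1)
lst[0]=5 != 1: 0 + count([3], 1)
lst[0]=3 != 1: 0 + count([], 1)
= 0


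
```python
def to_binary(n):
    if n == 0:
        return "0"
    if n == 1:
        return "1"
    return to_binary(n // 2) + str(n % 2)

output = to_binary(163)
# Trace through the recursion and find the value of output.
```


to_binary(163)
= to_binary(81) + "1"
= to_binary(40) + "1" + "1"
= to_binary(20) + "0" + "1" + "1"
= to_binary(10) + "0" + "0" + "1" + "1"
= to_binary(5) + "0" + "0" + "0" + "1" + "1"
= to_binary(2) + "1" + "0" + "0" + "0" + "1" + "1"
= to_binary(1) + "0" + "1" + "0" + "0" + "0" + "1" + "1"
= "1" + "0" + "1" + "0" + "0" + "0" + "1" + "1"
= "10100011"


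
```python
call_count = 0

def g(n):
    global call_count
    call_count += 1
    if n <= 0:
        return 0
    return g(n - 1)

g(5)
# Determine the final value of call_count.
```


g(5) calls g(4) calls ... calls g(0)
Total calls: 5 + 1 (for base case) = 6


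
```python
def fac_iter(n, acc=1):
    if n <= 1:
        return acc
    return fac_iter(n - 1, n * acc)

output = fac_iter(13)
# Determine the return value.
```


fac_iter(13, 1)
= fac_iter(12, 13 * 1) = fac_iter(12, 13)
= fac_iter(11, 12 * 13) = fac_iter(11, 156)
= fac_iter(10, 11 * 156) = fac_iter(10, 1716)
= fac_iter(9, 10 * 1716) = fac_iter(9, 17160)
= fac_iter(8, 9 * 17160) = fac_iter(8, 154440)
= fac_iter(7, 8 * 154440) = fac_iter(7, 1235520)
= fac_iter(6, 7 * 1235520) = fac_iter(6, 8648640)
= fac_iter(5, 6 * 8648640) = fac_iter(5, 51891840)
= fac_iter(4, 5 * 51891840) = fac_iter(4, 259459200)
= fac_iter(3, 4 * 259459200) = fac_iter(3, 1037836800)
= fac_iter(2, 3 * 1037836800) = fac_iter(2, 3113510400)
= fac_iter(1, 2 * 3113510400) = fac_iter(1, 6227020800)
n <= 1, return acc = 6227020800


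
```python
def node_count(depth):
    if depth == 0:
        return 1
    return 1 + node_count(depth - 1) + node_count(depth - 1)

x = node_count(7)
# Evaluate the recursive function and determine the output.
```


node_count(7)
= 1 + node_count(6) + node_count(6)
= 1 + 2 * node_count(6)
node_count(k) = 2^(k+1) - 1
node_count(0) = 1
node_count(1) = 3
node_count(2) = 7
node_count(3) = 15
node_count(4) = 31
node_count(7) = 2^8 - 1 = 255


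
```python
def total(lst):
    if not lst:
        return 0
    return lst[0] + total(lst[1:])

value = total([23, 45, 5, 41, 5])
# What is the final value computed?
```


total([23, 45, 5, 41, 5])
= 23 + total([45, 5, 41, 5])
= 23 + 45 + total([5, 41, 5])
= 23 + 45 + 5 + total([41, 5])
= 23 + 45 + 5 + 41 + total([5])
= 23 + 45 + 5 + 41 + 5 + total([])
= 23 + 45 + 5 + 41 + 5 + 0
= 119


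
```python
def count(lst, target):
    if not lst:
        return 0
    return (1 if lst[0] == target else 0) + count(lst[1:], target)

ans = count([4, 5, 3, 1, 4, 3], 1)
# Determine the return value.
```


count([4, 5, 3, 1, 4, 3], 1)
lst[0]=4 != 1: 0 + count([5, 3, 1, 4, 3], 1)
lst[0]=5 != 1: 0 + count([3, 1, 4, 3], 1)
lst[0]=3 != 1: 0 + count([1, 4, 3], 1)
lst[0]=1 == 1: 1 + count([4, 3], 1)
lst[0]=4 != 1: 0 + count([3], 1)
lst[0]=3 != 1: 0 + count([], 1)
= 1


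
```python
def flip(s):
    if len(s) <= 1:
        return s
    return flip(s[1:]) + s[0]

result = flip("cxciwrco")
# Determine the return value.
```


flip("cxciwrco")
= flip("xciwrco") + "c"
= flip("ciwrco") + "x" + "c"
= flip("iwrco") + "c" + "x" + "c"
= flip("wrco") + "i" + "c" + "x" + "c"
= flip("rco") + "w" + "i" + "c" + "x" + "c"
= flip("co") + "r" + "w" + "i" + "c" + "x" + "c"
= flip("o") + "c" + "r" + "w" + "i" + "c" + "x" + "c"
= "o" + "c" + "r" + "w" + "i" + "c" + "x" + "c"
= "ocrwicxc"


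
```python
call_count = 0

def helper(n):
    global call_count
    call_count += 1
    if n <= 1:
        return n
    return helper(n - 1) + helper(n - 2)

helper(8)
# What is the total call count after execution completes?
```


helper(8) calls helper(7) and helper(6); each non-base call branches into two more.
Let C(k) = total number of calls made by helper(k), including the call to helper(k) itself.
Base cases: C(0) = 1, C(1) = 1
Recurrence: C(k) = 1 + C(k-1) + C(k-2)
  C(2) = 1 + C(1) + C(0) = 1 + 1 + 1 = 3
  C(3) = 1 + C(2) + C(1) = 1 + 3 + 1 = 5
  C(4) = 1 + C(3) + C(2) = 1 + 5 + 3 = 9
  C(5) = 1 + C(4) + C(3) = 1 + 9 + 5 = 15
  C(6) = 1 + C(5) + C(4) = 1 + 15 + 9 = 25
  C(7) = 1 + C(6) + C(5) = 1 + 25 + 15 = 41
  C(8) = 1 + C(7) + C(6) = 1 + 41 + 25 = 67
Total calls = C(8) = 67


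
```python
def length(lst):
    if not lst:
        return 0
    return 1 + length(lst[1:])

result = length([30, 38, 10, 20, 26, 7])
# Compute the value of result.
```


length([30, 38, 10, 20, 26, 7])
= 1 + length([38, 10, 20, 26, 7])
= 1 + 1 + length([10, 20, 26, 7])
= 1 + 1 + 1 + length([20, 26, 7])
= 1 + 1 + 1 + 1 + length([26, 7])
= 1 + 1 + 1 + 1 + 1 + length([7])
= 1 + 1 + 1 + 1 + 1 + 1 + length([])
= 1 + 1 + 1 + 1 + 1 + 1 + 0
= 6


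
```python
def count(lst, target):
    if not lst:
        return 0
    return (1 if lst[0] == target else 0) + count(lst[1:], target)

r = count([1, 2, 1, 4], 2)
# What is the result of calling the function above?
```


count([1, 2, 1, 4], 2)
lst[0]=1 != 2: 0 + count([2, 1, 4], 2)
lst[0]=2 == 2: 1 + count([1, 4], 2)
lst[0]=1 != 2: 0 + count([4], 2)
lst[0]=4 != 2: 0 + count([], 2)
= 1


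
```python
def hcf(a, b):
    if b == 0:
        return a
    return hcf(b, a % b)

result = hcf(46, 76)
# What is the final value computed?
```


hcf(46, 76)
= hcf(76, 46 % 76) = hcf(76, 46)
= hcf(46, 76 % 46) = hcf(46, 30)
= hcf(30, 46 % 30) = hcf(30, 16)
= hcf(16, 30 % 16) = hcf(16, 14)
= hcf(14, 16 % 14) = hcf(14, 2)
= hcf(2, 14 % 2) = hcf(2, 0)
b == 0, return a = 2


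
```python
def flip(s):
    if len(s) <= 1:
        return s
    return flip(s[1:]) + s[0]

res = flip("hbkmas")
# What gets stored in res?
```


flip("hbkmas")
= flip("bkmas") + "h"
= flip("kmas") + "b" + "h"
= flip("mas") + "k" + "b" + "h"
= flip("as") + "m" + "k" + "b" + "h"
= flip("s") + "a" + "m" + "k" + "b" + "h"
= "s" + "a" + "m" + "k" + "b" + "h"
= "samkbh"


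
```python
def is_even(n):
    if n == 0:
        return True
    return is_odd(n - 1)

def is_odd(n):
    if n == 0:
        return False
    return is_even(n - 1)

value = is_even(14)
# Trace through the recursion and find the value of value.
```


is_even(14)
= is_odd(13)
= is_even(12)
= is_odd(11)
= is_even(10)
= is_odd(9)
= is_even(8)
= is_odd(7)
= is_even(6)
= is_odd(5)
= is_even(4)
= is_odd(3)
= is_even(2)
= is_odd(1)
= is_even(0)
n == 0: return True
= True


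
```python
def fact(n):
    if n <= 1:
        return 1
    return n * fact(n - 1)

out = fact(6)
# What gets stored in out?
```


fact(6)
= 6 * fact(5)
= 6 * 5 * fact(4)
= 6 * 5 * 4 * fact(3)
= 6 * 5 * 4 * 3 * fact(2)
= 6 * 5 * 4 * 3 * 2 * fact(1)
= 6 * 5 * 4 * 3 * 2 * 1
= 720


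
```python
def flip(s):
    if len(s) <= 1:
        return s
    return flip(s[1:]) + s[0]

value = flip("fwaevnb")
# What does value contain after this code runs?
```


flip("fwaevnb")
= flip("waevnb") + "f"
= flip("aevnb") + "w" + "f"
= flip("evnb") + "a" + "w" + "f"
= flip("vnb") + "e" + "a" + "w" + "f"
= flip("nb") + "v" + "e" + "a" + "w" + "f"
= flip("b") + "n" + "v" + "e" + "a" + "w" + "f"
= "b" + "n" + "v" + "e" + "a" + "w" + "f"
= "bnveawf"


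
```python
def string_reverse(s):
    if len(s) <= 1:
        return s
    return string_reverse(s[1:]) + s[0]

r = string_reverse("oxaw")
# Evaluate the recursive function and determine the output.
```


string_reverse("oxaw")
= string_reverse("xaw") + "o"
= string_reverse("aw") + "x" + "o"
= string_reverse("w") + "a" + "x" + "o"
= "w" + "a" + "x" + "o"
= "waxo"


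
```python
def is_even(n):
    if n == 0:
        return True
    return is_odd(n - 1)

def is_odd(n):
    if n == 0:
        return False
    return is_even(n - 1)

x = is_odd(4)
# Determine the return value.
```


is_odd(4)
= is_even(3)
= is_odd(2)
= is_even(1)
= is_odd(0)
n == 0: return False
= False


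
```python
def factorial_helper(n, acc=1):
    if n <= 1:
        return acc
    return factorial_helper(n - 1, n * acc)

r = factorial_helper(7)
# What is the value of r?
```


factorial_helper(7, 1)
= factorial_helper(6, 7 * 1) = factorial_helper(6, 7)
= factorial_helper(5, 6 * 7) = factorial_helper(5, 42)
= factorial_helper(4, 5 * 42) = factorial_helper(4, 210)
= factorial_helper(3, 4 * 210) = factorial_helper(3, 840)
= factorial_helper(2, 3 * 840) = factorial_helper(2, 2520)
= factorial_helper(1, 2 * 2520) = factorial_helper(1, 5040)
n <= 1, return acc = 5040


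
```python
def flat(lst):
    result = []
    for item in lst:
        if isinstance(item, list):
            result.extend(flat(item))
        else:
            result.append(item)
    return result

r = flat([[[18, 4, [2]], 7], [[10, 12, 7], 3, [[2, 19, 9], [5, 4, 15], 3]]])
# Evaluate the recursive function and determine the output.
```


flat([[[18, 4, [2]], 7], [[10, 12, 7], 3, [[2, 19, 9], [5, 4, 15], 3]]])
Processing each element:
  [[18, 4, [2]], 7] is a list -> flat recursively -> [18, 4, 2, 7]
  [[10, 12, 7], 3, [[2, 19, 9], [5, 4, 15], 3]] is a list -> flat recursively -> [10, 12, 7, 3, 2, 19, 9, 5, 4, 15, 3]
= [18, 4, 2, 7, 10, 12, 7, 3, 2, 19, 9, 5, 4, 15, 3]


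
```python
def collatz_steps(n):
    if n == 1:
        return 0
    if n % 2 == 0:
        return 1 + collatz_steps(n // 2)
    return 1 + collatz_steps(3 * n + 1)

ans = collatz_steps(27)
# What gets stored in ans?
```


collatz_steps(27)
27 is odd -> 3*27+1 = 82 -> collatz_steps(82)
82 is even -> collatz_steps(41)
41 is odd -> 3*41+1 = 124 -> collatz_steps(124)
124 is even -> collatz_steps(62)
62 is even -> collatz_steps(31)
31 is odd -> 3*31+1 = 94 -> collatz_steps(94)
94 is even -> collatz_steps(47)
47 is odd -> 3*47+1 = 142 -> collatz_steps(142)
142 is even -> collatz_steps(71)
71 is odd -> 3*71+1 = 214 -> collatz_steps(214)
214 is even -> collatz_steps(107)
107 is odd -> 3*107+1 = 322 -> collatz_steps(322)
322 is even -> collatz_steps(161)
161 is odd -> 3*161+1 = 484 -> collatz_steps(484)
484 is even -> collatz_steps(242)
242 is even -> collatz_steps(121)
121 is odd -> 3*121+1 = 364 -> collatz_steps(364)
364 is even -> collatz_steps(182)
182 is even -> collatz_steps(91)
91 is odd -> 3*91+1 = 274 -> collatz_steps(274)
274 is even -> collatz_steps(137)
137 is odd -> 3*137+1 = 412 -> collatz_steps(412)
412 is even -> collatz_steps(206)
206 is even -> collatz_steps(103)
103 is odd -> 3*103+1 = 310 -> collatz_steps(310)
310 is even -> collatz_steps(155)
155 is odd -> 3*155+1 = 466 -> collatz_steps(466)
466 is even -> collatz_steps(233)
233 is odd -> 3*233+1 = 700 -> collatz_steps(700)
700 is even -> collatz_steps(350)
350 is even -> collatz_steps(175)
175 is odd -> 3*175+1 = 526 -> collatz_steps(526)
526 is even -> collatz_steps(263)
263 is odd -> 3*263+1 = 790 -> collatz_steps(790)
790 is even -> collatz_steps(395)
395 is odd -> 3*395+1 = 1186 -> collatz_steps(1186)
1186 is even -> collatz_steps(593)
593 is odd -> 3*593+1 = 1780 -> collatz_steps(1780)
1780 is even -> collatz_steps(890)
890 is even -> collatz_steps(445)
445 is odd -> 3*445+1 = 1336 -> collatz_steps(1336)
1336 is even -> collatz_steps(668)
668 is even -> collatz_steps(334)
334 is even -> collatz_steps(167)
167 is odd -> 3*167+1 = 502 -> collatz_steps(502)
502 is even -> collatz_steps(251)
251 is odd -> 3*251+1 = 754 -> collatz_steps(754)
754 is even -> collatz_steps(377)
377 is odd -> 3*377+1 = 1132 -> collatz_steps(1132)
1132 is even -> collatz_steps(566)
566 is even -> collatz_steps(283)
283 is odd -> 3*283+1 = 850 -> collatz_steps(850)
850 is even -> collatz_steps(425)
425 is odd -> 3*425+1 = 1276 -> collatz_steps(1276)
1276 is even -> collatz_steps(638)
638 is even -> collatz_steps(319)
319 is odd -> 3*319+1 = 958 -> collatz_steps(958)
958 is even -> collatz_steps(479)
479 is odd -> 3*479+1 = 1438 -> collatz_steps(1438)
1438 is even -> collatz_steps(719)
719 is odd -> 3*719+1 = 2158 -> collatz_steps(2158)
2158 is even -> collatz_steps(1079)
1079 is odd -> 3*1079+1 = 3238 -> collatz_steps(3238)
3238 is even -> collatz_steps(1619)
1619 is odd -> 3*1619+1 = 4858 -> collatz_steps(4858)
4858 is even -> collatz_steps(2429)
2429 is odd -> 3*2429+1 = 7288 -> collatz_steps(7288)
7288 is even -> collatz_steps(3644)
3644 is even -> collatz_steps(1822)
1822 is even -> collatz_steps(911)
911 is odd -> 3*911+1 = 2734 -> collatz_steps(2734)
2734 is even -> collatz_steps(1367)
1367 is odd -> 3*1367+1 = 4102 -> collatz_steps(4102)
4102 is even -> collatz_steps(2051)
2051 is odd -> 3*2051+1 = 6154 -> collatz_steps(6154)
6154 is even -> collatz_steps(3077)
3077 is odd -> 3*3077+1 = 9232 -> collatz_steps(9232)
9232 is even -> collatz_steps(4616)
4616 is even -> collatz_steps(2308)
2308 is even -> collatz_steps(1154)
1154 is even -> collatz_steps(577)
577 is odd -> 3*577+1 = 1732 -> collatz_steps(1732)
1732 is even -> collatz_steps(866)
866 is even -> collatz_steps(433)
433 is odd -> 3*433+1 = 1300 -> collatz_steps(1300)
1300 is even -> collatz_steps(650)
650 is even -> collatz_steps(325)
325 is odd -> 3*325+1 = 976 -> collatz_steps(976)
976 is even -> collatz_steps(488)
488 is even -> collatz_steps(244)
244 is even -> collatz_steps(122)
122 is even -> collatz_steps(61)
61 is odd -> 3*61+1 = 184 -> collatz_steps(184)
184 is even -> collatz_steps(92)
92 is even -> collatz_steps(46)
46 is even -> collatz_steps(23)
23 is odd -> 3*23+1 = 70 -> collatz_steps(70)
70 is even -> collatz_steps(35)
35 is odd -> 3*35+1 = 106 -> collatz_steps(106)
106 is even -> collatz_steps(53)
53 is odd -> 3*53+1 = 160 -> collatz_steps(160)
160 is even -> collatz_steps(80)
80 is even -> collatz_steps(40)
40 is even -> collatz_steps(20)
20 is even -> collatz_steps(10)
10 is even -> collatz_steps(5)
5 is odd -> 3*5+1 = 16 -> collatz_steps(16)
16 is even -> collatz_steps(8)
8 is even -> collatz_steps(4)
4 is even -> collatz_steps(2)
2 is even -> collatz_steps(1)
Reached 1 after 111 steps
= 111


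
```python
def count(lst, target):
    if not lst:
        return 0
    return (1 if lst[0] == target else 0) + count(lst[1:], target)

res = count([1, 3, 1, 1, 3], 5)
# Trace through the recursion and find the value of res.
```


count([1, 3, 1, 1, 3], 5)
lst[0]=1 != 5: 0 + count([3, 1, 1, 3], 5)
lst[0]=3 != 5: 0 + count([1, 1, 3], 5)
lst[0]=1 != 5: 0 + count([1, 3], 5)
lst[0]=1 != 5: 0 + count([3], 5)
lst[0]=3 != 5: 0 + count([], 5)
= 0


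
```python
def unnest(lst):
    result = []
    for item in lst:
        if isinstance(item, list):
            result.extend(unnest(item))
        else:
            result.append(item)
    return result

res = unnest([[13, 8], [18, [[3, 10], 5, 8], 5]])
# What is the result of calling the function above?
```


unnest([[13, 8], [18, [[3, 10], 5, 8], 5]])
Processing each element:
  [13, 8] is a list -> unnest recursively -> [13, 8]
  [18, [[3, 10], 5, 8], 5] is a list -> unnest recursively -> [18, 3, 10, 5, 8, 5]
= [13, 8, 18, 3, 10, 5, 8, 5]


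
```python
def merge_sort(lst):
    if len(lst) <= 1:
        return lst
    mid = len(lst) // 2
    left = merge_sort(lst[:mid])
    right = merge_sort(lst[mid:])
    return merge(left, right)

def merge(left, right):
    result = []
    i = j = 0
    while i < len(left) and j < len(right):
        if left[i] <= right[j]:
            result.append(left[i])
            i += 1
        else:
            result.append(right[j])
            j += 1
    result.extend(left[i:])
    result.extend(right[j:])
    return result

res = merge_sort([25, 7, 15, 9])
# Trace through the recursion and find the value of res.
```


merge_sort([25, 7, 15, 9])
Split into [25, 7] and [15, 9]
Left sorted: [7, 25]
Right sorted: [9, 15]
Merge [7, 25] and [9, 15]
= [7, 9, 15, 25]


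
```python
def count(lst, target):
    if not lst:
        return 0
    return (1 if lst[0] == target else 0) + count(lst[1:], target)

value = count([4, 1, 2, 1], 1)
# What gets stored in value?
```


count([4, 1, 2, 1], 1)
lst[0]=4 != 1: 0 + count([1, 2, 1], 1)
lst[0]=1 == 1: 1 + count([2, 1], 1)
lst[0]=2 != 1: 0 + count([1], 1)
lst[0]=1 == 1: 1 + count([], 1)
= 2


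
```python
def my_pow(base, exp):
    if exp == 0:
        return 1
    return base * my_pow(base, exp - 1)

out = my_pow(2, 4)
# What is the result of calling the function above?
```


my_pow(2, 4)
= 2 * my_pow(2, 3)
= 2 * 2 * my_pow(2, 2)
= 2 * 2 * 2 * my_pow(2, 1)
= 2 * 2 * 2 * 2 * my_pow(2, 0)
= 2 * 2 * 2 * 2 * 1
= 16


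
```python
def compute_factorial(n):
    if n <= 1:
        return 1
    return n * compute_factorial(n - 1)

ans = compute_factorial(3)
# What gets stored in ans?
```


compute_factorial(3)
= 3 * compute_factorial(2)
= 3 * 2 * compute_factorial(1)
= 3 * 2 * 1
= 6


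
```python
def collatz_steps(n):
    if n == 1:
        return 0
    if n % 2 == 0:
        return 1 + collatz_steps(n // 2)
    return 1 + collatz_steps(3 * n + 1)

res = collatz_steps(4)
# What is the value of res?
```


collatz_steps(4)
4 is even -> collatz_steps(2)
2 is even -> collatz_steps(1)
Reached 1 after 2 steps
= 2


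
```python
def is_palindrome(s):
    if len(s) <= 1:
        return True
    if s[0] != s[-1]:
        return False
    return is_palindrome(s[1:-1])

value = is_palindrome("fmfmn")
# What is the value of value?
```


is_palindrome("fmfmn")
"fmfmn": s[0]='f' != s[-1]='n' -> False
= False


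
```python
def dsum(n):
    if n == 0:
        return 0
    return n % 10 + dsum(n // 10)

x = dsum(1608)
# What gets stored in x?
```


dsum(1608)
= 8 + dsum(160)
= 8 + 0 + dsum(16)
= 8 + 0 + 6 + dsum(1)
= 8 + 0 + 6 + 1 + dsum(0)
= 8 + 0 + 6 + 1 + 0
= 15


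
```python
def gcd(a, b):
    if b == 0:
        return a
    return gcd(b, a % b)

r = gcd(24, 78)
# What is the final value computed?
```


gcd(24, 78)
= gcd(78, 24 % 78) = gcd(78, 24)
= gcd(24, 78 % 24) = gcd(24, 6)
= gcd(6, 24 % 6) = gcd(6, 0)
b == 0, return a = 6


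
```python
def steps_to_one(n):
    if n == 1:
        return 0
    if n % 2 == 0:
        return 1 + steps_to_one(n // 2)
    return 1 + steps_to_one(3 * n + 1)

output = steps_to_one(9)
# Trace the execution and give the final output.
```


steps_to_one(9)
9 is odd -> 3*9+1 = 28 -> steps_to_one(28)
28 is even -> steps_to_one(14)
14 is even -> steps_to_one(7)
7 is odd -> 3*7+1 = 22 -> steps_to_one(22)
22 is even -> steps_to_one(11)
11 is odd -> 3*11+1 = 34 -> steps_to_one(34)
34 is even -> steps_to_one(17)
17 is odd -> 3*17+1 = 52 -> steps_to_one(52)
52 is even -> steps_to_one(26)
26 is even -> steps_to_one(13)
13 is odd -> 3*13+1 = 40 -> steps_to_one(40)
40 is even -> steps_to_one(20)
20 is even -> steps_to_one(10)
10 is even -> steps_to_one(5)
5 is odd -> 3*5+1 = 16 -> steps_to_one(16)
16 is even -> steps_to_one(8)
8 is even -> steps_to_one(4)
4 is even -> steps_to_one(2)
2 is even -> steps_to_one(1)
Reached 1 after 19 steps
= 19


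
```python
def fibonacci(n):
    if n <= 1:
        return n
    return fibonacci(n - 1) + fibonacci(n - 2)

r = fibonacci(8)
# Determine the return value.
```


fibonacci(8)
= fibonacci(7) + fibonacci(6)
= (fibonacci(6) + fibonacci(5)) + fibonacci(6)
Computing bottom-up: fibonacci(0)=0, fibonacci(1)=1, fibonacci(2)=1, fibonacci(3)=2, fibonacci(4)=3, fibonacci(5)=5, fibonacci(6)=8, fibonacci(7)=13, fibonacci(8)=21
= 21


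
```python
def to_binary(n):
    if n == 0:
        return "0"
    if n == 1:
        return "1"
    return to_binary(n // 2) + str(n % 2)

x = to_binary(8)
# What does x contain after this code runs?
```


to_binary(8)
= to_binary(4) + "0"
= to_binary(2) + "0" + "0"
= to_binary(1) + "0" + "0" + "0"
= "1" + "0" + "0" + "0"
= "1000"


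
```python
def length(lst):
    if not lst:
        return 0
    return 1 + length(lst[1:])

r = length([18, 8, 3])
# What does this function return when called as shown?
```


length([18, 8, 3])
= 1 + length([8, 3])
= 1 + 1 + length([3])
= 1 + 1 + 1 + length([])
= 1 + 1 + 1 + 0
= 3


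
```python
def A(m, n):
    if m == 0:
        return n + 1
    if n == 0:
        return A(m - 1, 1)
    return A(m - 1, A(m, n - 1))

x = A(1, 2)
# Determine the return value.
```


A(1, 2)
= A(0, A(1, 1))
First compute A(1, 1) = 3
= A(0, 3)
= 4


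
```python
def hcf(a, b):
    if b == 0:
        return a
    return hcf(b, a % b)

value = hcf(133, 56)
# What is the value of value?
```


hcf(133, 56)
= hcf(56, 133 % 56) = hcf(56, 21)
= hcf(21, 56 % 21) = hcf(21, 14)
= hcf(14, 21 % 14) = hcf(14, 7)
= hcf(7, 14 % 7) = hcf(7, 0)
b == 0, return a = 7


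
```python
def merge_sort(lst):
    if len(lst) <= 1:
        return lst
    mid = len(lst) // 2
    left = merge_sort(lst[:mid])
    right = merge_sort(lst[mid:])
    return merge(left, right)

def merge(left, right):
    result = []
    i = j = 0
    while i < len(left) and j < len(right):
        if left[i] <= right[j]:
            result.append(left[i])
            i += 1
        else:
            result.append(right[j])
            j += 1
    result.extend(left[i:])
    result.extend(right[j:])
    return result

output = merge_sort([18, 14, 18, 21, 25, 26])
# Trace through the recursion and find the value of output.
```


merge_sort([18, 14, 18, 21, 25, 26])
Split into [18, 14, 18] and [21, 25, 26]
Left sorted: [14, 18, 18]
Right sorted: [21, 25, 26]
Merge [14, 18, 18] and [21, 25, 26]
= [14, 18, 18, 21, 25, 26]


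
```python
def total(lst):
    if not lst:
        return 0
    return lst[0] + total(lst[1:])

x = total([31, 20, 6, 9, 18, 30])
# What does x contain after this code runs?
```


total([31, 20, 6, 9, 18, 30])
= 31 + total([20, 6, 9, 18, 30])
= 31 + 20 + total([6, 9, 18, 30])
= 31 + 20 + 6 + total([9, 18, 30])
= 31 + 20 + 6 + 9 + total([18, 30])
= 31 + 20 + 6 + 9 + 18 + total([30])
= 31 + 20 + 6 + 9 + 18 + 30 + total([])
= 31 + 20 + 6 + 9 + 18 + 30 + 0
= 114


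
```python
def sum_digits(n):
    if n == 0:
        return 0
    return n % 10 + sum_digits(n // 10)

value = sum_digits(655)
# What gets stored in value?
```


sum_digits(655)
= 5 + sum_digits(65)
= 5 + 5 + sum_digits(6)
= 5 + 5 + 6 + sum_digits(0)
= 5 + 5 + 6 + 0
= 16


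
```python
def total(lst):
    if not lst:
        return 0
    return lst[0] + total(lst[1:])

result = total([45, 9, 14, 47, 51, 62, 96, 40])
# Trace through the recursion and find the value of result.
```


total([45, 9, 14, 47, 51, 62, 96, 40])
= 45 + total([9, 14, 47, 51, 62, 96, 40])
= 45 + 9 + total([14, 47, 51, 62, 96, 40])
= 45 + 9 + 14 + total([47, 51, 62, 96, 40])
= 45 + 9 + 14 + 47 + total([51, 62, 96, 40])
= 45 + 9 + 14 + 47 + 51 + total([62, 96, 40])
= 45 + 9 + 14 + 47 + 51 + 62 + total([96, 40])
= 45 + 9 + 14 + 47 + 51 + 62 + 96 + total([40])
= 45 + 9 + 14 + 47 + 51 + 62 + 96 + 40 + total([])
= 45 + 9 + 14 + 47 + 51 + 62 + 96 + 40 + 0
= 364


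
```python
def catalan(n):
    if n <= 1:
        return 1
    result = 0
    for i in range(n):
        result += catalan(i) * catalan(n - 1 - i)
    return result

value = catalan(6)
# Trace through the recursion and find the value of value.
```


catalan(6)
= sum of catalan(i) * catalan(6-1-i) for i in 0..5
First compute sub-values bottom-up:
  catalan(0) = 1, catalan(1) = 1
  catalan(2) = 1*1 + 1*1 = 2
  catalan(3) = 1*2 + 1*1 + 2*1 = 5
  catalan(4) = 1*5 + 1*2 + 2*1 + 5*1 = 14
  catalan(5) = 1*14 + 1*5 + 2*2 + 5*1 + 14*1 = 42
Now catalan(6):
  catalan(0)*catalan(5) = 1*42 = 42
  catalan(1)*catalan(4) = 1*14 = 14
  catalan(2)*catalan(3) = 2*5 = 10
  catalan(3)*catalan(2) = 5*2 = 10
  catalan(4)*catalan(1) = 14*1 = 14
  catalan(5)*catalan(0) = 42*1 = 42
= 42 + 14 + 10 + 10 + 14 + 42
= 132


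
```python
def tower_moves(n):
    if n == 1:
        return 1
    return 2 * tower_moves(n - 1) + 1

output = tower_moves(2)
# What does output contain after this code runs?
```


tower_moves(2)
= 2 * tower_moves(1) + 1
Now compute bottom-up:
tower_moves(1) = 1
tower_moves(2) = 2 * 1 + 1 = 3
= 3


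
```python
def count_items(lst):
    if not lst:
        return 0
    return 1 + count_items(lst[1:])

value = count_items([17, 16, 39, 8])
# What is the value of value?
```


count_items([17, 16, 39, 8])
= 1 + count_items([16, 39, 8])
= 1 + 1 + count_items([39, 8])
= 1 + 1 + 1 + count_items([8])
= 1 + 1 + 1 + 1 + count_items([])
= 1 + 1 + 1 + 1 + 0
= 4


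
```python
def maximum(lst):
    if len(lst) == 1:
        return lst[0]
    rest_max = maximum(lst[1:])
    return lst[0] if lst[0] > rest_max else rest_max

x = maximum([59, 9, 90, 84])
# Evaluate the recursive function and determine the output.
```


maximum([59, 9, 90, 84])
= compare 59 with maximum([9, 90, 84])
= compare 9 with maximum([90, 84])
= compare 90 with maximum([84])
Base: maximum([84]) = 84
compare 90 with 84: max = 90
compare 9 with 90: max = 90
compare 59 with 90: max = 90
= 90


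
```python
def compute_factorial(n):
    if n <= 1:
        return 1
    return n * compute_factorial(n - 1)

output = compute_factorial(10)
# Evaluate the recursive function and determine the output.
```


compute_factorial(10)
= 10 * compute_factorial(9)
= 10 * 9 * compute_factorial(8)
= 10 * 9 * 8 * compute_factorial(7)
= 10 * 9 * 8 * 7 * compute_factorial(6)
= 10 * 9 * 8 * 7 * 6 * compute_factorial(5)
= 10 * 9 * 8 * 7 * 6 * 5 * compute_factorial(4)
= 10 * 9 * 8 * 7 * 6 * 5 * 4 * compute_factorial(3)
= 10 * 9 * 8 * 7 * 6 * 5 * 4 * 3 * compute_factorial(2)
= 10 * 9 * 8 * 7 * 6 * 5 * 4 * 3 * 2 * compute_factorial(1)
= 10 * 9 * 8 * 7 * 6 * 5 * 4 * 3 * 2 * 1
= 3628800


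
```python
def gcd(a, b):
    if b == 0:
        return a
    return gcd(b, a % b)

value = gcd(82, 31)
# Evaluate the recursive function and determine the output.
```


gcd(82, 31)
= gcd(31, 82 % 31) = gcd(31, 20)
= gcd(20, 31 % 20) = gcd(20, 11)
= gcd(11, 20 % 11) = gcd(11, 9)
= gcd(9, 11 % 9) = gcd(9, 2)
= gcd(2, 9 % 2) = gcd(2, 1)
= gcd(1, 2 % 1) = gcd(1, 0)
b == 0, return a = 1


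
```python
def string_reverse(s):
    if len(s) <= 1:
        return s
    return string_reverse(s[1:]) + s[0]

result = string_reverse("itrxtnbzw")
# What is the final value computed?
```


string_reverse("itrxtnbzw")
= string_reverse("trxtnbzw") + "i"
= string_reverse("rxtnbzw") + "t" + "i"
= string_reverse("xtnbzw") + "r" + "t" + "i"
= string_reverse("tnbzw") + "x" + "r" + "t" + "i"
= string_reverse("nbzw") + "t" + "x" + "r" + "t" + "i"
= string_reverse("bzw") + "n" + "t" + "x" + "r" + "t" + "i"
= string_reverse("zw") + "b" + "n" + "t" + "x" + "r" + "t" + "i"
= string_reverse("w") + "z" + "b" + "n" + "t" + "x" + "r" + "t" + "i"
= "w" + "z" + "b" + "n" + "t" + "x" + "r" + "t" + "i"
= "wzbntxrti"


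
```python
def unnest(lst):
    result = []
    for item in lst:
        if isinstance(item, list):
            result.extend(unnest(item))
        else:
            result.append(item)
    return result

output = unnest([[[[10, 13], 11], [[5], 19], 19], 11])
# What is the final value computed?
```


unnest([[[[10, 13], 11], [[5], 19], 19], 11])
Processing each element:
  [[[10, 13], 11], [[5], 19], 19] is a list -> unnest recursively -> [10, 13, 11, 5, 19, 19]
  11 is not a list -> append 11
= [10, 13, 11, 5, 19, 19, 11]


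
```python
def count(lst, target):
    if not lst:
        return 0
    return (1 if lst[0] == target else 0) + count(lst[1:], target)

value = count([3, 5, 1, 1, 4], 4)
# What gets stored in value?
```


count([3, 5, 1, 1, 4], 4)
lst[0]=3 != 4: 0 + count([5, 1, 1, 4], 4)
lst[0]=5 != 4: 0 + count([1, 1, 4], 4)
lst[0]=1 != 4: 0 + count([1, 4], 4)
lst[0]=1 != 4: 0 + count([4], 4)
lst[0]=4 == 4: 1 + count([], 4)
= 1


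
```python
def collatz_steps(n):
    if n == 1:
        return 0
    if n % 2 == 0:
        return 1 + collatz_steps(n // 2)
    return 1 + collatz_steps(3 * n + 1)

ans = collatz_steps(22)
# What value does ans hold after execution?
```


collatz_steps(22)
22 is even -> collatz_steps(11)
11 is odd -> 3*11+1 = 34 -> collatz_steps(34)
34 is even -> collatz_steps(17)
17 is odd -> 3*17+1 = 52 -> collatz_steps(52)
52 is even -> collatz_steps(26)
26 is even -> collatz_steps(13)
13 is odd -> 3*13+1 = 40 -> collatz_steps(40)
40 is even -> collatz_steps(20)
20 is even -> collatz_steps(10)
10 is even -> collatz_steps(5)
5 is odd -> 3*5+1 = 16 -> collatz_steps(16)
16 is even -> collatz_steps(8)
8 is even -> collatz_steps(4)
4 is even -> collatz_steps(2)
2 is even -> collatz_steps(1)
Reached 1 after 15 steps
= 15


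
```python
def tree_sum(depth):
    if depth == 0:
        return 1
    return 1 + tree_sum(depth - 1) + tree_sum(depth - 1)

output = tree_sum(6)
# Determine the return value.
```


tree_sum(6)
= 1 + tree_sum(5) + tree_sum(5)
= 1 + 2 * tree_sum(5)
tree_sum(k) = 2^(k+1) - 1
tree_sum(0) = 1
tree_sum(1) = 3
tree_sum(2) = 7
tree_sum(3) = 15
tree_sum(4) = 31
tree_sum(6) = 2^7 - 1 = 127


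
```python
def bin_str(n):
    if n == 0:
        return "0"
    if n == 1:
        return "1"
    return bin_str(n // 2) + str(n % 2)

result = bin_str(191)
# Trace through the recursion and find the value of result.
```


bin_str(191)
= bin_str(95) + "1"
= bin_str(47) + "1" + "1"
= bin_str(23) + "1" + "1" + "1"
= bin_str(11) + "1" + "1" + "1" + "1"
= bin_str(5) + "1" + "1" + "1" + "1" + "1"
= bin_str(2) + "1" + "1" + "1" + "1" + "1" + "1"
= bin_str(1) + "0" + "1" + "1" + "1" + "1" + "1" + "1"
= "1" + "0" + "1" + "1" + "1" + "1" + "1" + "1"
= "10111111"


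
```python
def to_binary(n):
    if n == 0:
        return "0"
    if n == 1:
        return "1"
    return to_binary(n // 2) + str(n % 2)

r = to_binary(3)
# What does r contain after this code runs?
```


to_binary(3)
= to_binary(1) + "1"
= "1" + "1"
= "11"


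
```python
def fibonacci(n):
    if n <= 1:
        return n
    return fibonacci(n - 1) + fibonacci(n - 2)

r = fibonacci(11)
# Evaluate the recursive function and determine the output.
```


fibonacci(11)
= fibonacci(10) + fibonacci(9)
= (fibonacci(9) + fibonacci(8)) + fibonacci(9)
Computing bottom-up: fibonacci(0)=0, fibonacci(1)=1, fibonacci(2)=1, fibonacci(3)=2, fibonacci(4)=3, fibonacci(5)=5, fibonacci(6)=8, fibonacci(7)=13, fibonacci(8)=21, fibonacci(9)=34, fibonacci(10)=55, fibonacci(11)=89
= 89


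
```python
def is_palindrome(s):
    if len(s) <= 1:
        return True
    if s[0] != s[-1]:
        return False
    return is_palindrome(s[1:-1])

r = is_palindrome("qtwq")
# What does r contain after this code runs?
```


is_palindrome("qtwq")
"qtwq": s[0]='q' == s[-1]='q' -> is_palindrome("tw")
"tw": s[0]='t' != s[-1]='w' -> False
= False


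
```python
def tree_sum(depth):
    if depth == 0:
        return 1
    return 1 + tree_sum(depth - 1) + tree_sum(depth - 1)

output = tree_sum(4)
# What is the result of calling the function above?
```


tree_sum(4)
= 1 + tree_sum(3) + tree_sum(3)
= 1 + 2 * tree_sum(3)
tree_sum(k) = 2^(k+1) - 1
tree_sum(0) = 1
tree_sum(1) = 3
tree_sum(2) = 7
tree_sum(3) = 15
tree_sum(4) = 31
tree_sum(4) = 2^5 - 1 = 31


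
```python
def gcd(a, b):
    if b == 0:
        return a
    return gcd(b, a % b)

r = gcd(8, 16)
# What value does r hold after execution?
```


gcd(8, 16)
= gcd(16, 8 % 16) = gcd(16, 8)
= gcd(8, 16 % 8) = gcd(8, 0)
b == 0, return a = 8


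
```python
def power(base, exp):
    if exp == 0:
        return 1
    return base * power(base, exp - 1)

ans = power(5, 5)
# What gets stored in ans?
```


power(5, 5)
= 5 * power(5, 4)
= 5 * 5 * power(5, 3)
= 5 * 5 * 5 * power(5, 2)
= 5 * 5 * 5 * 5 * power(5, 1)
= 5 * 5 * 5 * 5 * 5 * power(5, 0)
= 5 * 5 * 5 * 5 * 5 * 1
= 3125


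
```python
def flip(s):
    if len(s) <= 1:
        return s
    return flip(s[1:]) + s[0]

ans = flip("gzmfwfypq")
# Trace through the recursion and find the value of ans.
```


flip("gzmfwfypq")
= flip("zmfwfypq") + "g"
= flip("mfwfypq") + "z" + "g"
= flip("fwfypq") + "m" + "z" + "g"
= flip("wfypq") + "f" + "m" + "z" + "g"
= flip("fypq") + "w" + "f" + "m" + "z" + "g"
= flip("ypq") + "f" + "w" + "f" + "m" + "z" + "g"
= flip("pq") + "y" + "f" + "w" + "f" + "m" + "z" + "g"
= flip("q") + "p" + "y" + "f" + "w" + "f" + "m" + "z" + "g"
= "q" + "p" + "y" + "f" + "w" + "f" + "m" + "z" + "g"
= "qpyfwfmzg"


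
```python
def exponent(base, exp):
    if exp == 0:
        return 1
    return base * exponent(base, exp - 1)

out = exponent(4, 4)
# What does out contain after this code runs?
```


exponent(4, 4)
= 4 * exponent(4, 3)
= 4 * 4 * exponent(4, 2)
= 4 * 4 * 4 * exponent(4, 1)
= 4 * 4 * 4 * 4 * exponent(4, 0)
= 4 * 4 * 4 * 4 * 1
= 256


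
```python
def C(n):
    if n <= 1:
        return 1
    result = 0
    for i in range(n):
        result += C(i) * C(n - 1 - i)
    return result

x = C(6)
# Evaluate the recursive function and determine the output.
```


C(6)
= sum of C(i) * C(6-1-i) for i in 0..5
First compute sub-values bottom-up:
  C(0) = 1, C(1) = 1
  C(2) = 1*1 + 1*1 = 2
  C(3) = 1*2 + 1*1 + 2*1 = 5
  C(4) = 1*5 + 1*2 + 2*1 + 5*1 = 14
  C(5) = 1*14 + 1*5 + 2*2 + 5*1 + 14*1 = 42
Now C(6):
  C(0)*C(5) = 1*42 = 42
  C(1)*C(4) = 1*14 = 14
  C(2)*C(3) = 2*5 = 10
  C(3)*C(2) = 5*2 = 10
  C(4)*C(1) = 14*1 = 14
  C(5)*C(0) = 42*1 = 42
= 42 + 14 + 10 + 10 + 14 + 42
= 132


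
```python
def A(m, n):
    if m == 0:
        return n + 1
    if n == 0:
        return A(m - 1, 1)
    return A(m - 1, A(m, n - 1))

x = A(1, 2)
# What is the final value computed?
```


A(1, 2)
= A(0, A(1, 1))
First compute A(1, 1) = 3
= A(0, 3)
= 4


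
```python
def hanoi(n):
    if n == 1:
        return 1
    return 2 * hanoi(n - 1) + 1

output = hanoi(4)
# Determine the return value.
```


hanoi(4)
= 2 * hanoi(3) + 1
= 2 * (2 * hanoi(2) + 1) + 1
= 2 * (2 * (2 * hanoi(1) + 1) + 1) + 1
Now compute bottom-up:
hanoi(1) = 1
hanoi(2) = 2 * 1 + 1 = 3
hanoi(3) = 2 * 3 + 1 = 7
hanoi(4) = 2 * 7 + 1 = 15
= 15


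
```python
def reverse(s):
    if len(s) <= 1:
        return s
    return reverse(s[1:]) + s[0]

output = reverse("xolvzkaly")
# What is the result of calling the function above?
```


reverse("xolvzkaly")
= reverse("olvzkaly") + "x"
= reverse("lvzkaly") + "o" + "x"
= reverse("vzkaly") + "l" + "o" + "x"
= reverse("zkaly") + "v" + "l" + "o" + "x"
= reverse("kaly") + "z" + "v" + "l" + "o" + "x"
= reverse("aly") + "k" + "z" + "v" + "l" + "o" + "x"
= reverse("ly") + "a" + "k" + "z" + "v" + "l" + "o" + "x"
= reverse("y") + "l" + "a" + "k" + "z" + "v" + "l" + "o" + "x"
= "y" + "l" + "a" + "k" + "z" + "v" + "l" + "o" + "x"
= "ylakzvlox"


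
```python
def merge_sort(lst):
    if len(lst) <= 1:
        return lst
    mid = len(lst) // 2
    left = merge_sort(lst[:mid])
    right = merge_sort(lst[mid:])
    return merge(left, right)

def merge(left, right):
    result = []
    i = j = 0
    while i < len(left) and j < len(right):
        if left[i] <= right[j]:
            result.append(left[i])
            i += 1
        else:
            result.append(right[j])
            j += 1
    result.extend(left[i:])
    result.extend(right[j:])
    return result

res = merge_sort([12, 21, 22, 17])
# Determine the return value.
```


merge_sort([12, 21, 22, 17])
Split into [12, 21] and [22, 17]
Left sorted: [12, 21]
Right sorted: [17, 22]
Merge [12, 21] and [17, 22]
= [12, 17, 21, 22]
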